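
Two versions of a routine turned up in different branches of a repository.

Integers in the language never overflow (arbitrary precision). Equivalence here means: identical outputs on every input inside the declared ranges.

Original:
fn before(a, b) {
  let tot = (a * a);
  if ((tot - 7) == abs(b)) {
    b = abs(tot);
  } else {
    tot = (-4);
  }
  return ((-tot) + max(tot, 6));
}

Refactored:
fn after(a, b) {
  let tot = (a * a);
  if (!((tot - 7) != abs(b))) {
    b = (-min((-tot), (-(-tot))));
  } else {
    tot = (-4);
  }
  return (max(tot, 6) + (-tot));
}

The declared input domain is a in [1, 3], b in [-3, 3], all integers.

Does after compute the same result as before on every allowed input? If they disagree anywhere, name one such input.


Changes here: comparison usage differs; and min/max/abs usage differs; and boolean connective usage differs; the full 21-point sweep finds no disagreement.
verdict: equivalent


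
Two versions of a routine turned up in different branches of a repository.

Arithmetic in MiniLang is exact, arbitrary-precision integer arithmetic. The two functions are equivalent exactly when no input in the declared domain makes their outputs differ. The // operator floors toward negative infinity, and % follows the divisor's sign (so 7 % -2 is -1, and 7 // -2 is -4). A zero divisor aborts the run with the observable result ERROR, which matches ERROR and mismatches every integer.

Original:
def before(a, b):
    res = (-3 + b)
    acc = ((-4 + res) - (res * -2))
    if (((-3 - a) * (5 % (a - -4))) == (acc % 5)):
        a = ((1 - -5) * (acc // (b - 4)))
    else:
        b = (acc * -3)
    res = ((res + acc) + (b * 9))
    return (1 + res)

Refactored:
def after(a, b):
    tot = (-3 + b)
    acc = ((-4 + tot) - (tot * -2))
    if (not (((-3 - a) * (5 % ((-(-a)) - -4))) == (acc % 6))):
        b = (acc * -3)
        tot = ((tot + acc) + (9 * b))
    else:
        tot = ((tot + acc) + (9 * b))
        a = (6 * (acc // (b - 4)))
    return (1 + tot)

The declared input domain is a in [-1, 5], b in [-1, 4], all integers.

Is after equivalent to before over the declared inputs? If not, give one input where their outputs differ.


These are not equivalent — on a=1, b=1 the outputs split (-2 vs 259).
before: res = -2; acc = -10; (((-3 - a) * (5 % (a - -4))) == (acc % 5)) -> true; a = 18; res = -3; return -2
after: tot = -2; acc = -10; (not (((-3 - a) * (5 % ((-(-a)) - -4))) == (acc % 6))) -> true; b = 30; tot = 258; return 259
verdict: not equivalent; witness: a=1, b=1


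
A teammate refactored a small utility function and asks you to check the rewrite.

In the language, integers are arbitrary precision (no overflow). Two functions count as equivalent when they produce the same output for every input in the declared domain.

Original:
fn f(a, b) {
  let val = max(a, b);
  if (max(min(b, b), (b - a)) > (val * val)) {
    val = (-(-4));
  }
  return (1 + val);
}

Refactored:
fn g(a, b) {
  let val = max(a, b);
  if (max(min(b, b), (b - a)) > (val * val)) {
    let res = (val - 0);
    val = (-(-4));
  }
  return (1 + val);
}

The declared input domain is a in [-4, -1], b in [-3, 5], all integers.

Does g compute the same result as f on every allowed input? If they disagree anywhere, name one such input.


Behavior is preserved: although arithmetic usage differs, plus statement counts differ, plus constant usage differs, plus local variable names differ, the outputs never diverge.
Spot check at a=-4, b=0 — f: val := 0 | (max(min(b, b), (b - a)) > (val * val)): true | val := 4 | result 5. g: val := 0 | (max(min(b, b), (b - a)) > (val * val)): true | res := 0 | val := 4 | result 5. Both give 5.
Sweeping the whole domain (36 inputs) finds no disagreement.
verdict: equivalent


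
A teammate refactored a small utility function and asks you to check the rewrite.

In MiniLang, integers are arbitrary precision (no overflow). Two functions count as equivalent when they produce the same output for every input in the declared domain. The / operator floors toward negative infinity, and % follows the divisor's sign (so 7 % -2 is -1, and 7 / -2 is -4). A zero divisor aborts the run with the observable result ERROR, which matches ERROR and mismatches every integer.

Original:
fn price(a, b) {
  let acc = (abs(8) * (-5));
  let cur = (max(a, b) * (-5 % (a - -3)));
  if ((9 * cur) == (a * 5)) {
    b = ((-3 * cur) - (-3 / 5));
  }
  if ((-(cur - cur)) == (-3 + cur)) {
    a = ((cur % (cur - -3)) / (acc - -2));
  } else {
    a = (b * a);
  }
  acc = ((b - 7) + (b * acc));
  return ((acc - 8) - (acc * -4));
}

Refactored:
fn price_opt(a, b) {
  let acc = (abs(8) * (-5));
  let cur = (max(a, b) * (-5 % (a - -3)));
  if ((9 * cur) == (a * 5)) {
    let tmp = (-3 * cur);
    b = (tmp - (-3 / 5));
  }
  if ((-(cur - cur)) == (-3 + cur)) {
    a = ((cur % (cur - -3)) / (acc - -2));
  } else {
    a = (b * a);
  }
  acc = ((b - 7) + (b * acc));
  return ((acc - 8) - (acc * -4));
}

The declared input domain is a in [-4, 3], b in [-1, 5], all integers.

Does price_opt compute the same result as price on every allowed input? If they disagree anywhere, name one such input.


The two are interchangeable: local variable names differ; and statement counts differ, and every declared input agrees.
One worked example (a=-1, b=-1) — price: acc=-40, then cur=-1, then ((9 * cur) == (a * 5)) is false, then ((-(cur - cur)) == (-3 + cur)) is false, then a=1, then acc=32, then returns 152; price_opt: acc=-40, then cur=-1, then ((9 * cur) == (a * 5)) is false, then ((-(cur - cur)) == (-3 + cur)) is false, then a=1, then acc=32, then returns 152; agreement on 152.
Sweeping the whole domain (56 inputs) finds no disagreement.
verdict: equivalent


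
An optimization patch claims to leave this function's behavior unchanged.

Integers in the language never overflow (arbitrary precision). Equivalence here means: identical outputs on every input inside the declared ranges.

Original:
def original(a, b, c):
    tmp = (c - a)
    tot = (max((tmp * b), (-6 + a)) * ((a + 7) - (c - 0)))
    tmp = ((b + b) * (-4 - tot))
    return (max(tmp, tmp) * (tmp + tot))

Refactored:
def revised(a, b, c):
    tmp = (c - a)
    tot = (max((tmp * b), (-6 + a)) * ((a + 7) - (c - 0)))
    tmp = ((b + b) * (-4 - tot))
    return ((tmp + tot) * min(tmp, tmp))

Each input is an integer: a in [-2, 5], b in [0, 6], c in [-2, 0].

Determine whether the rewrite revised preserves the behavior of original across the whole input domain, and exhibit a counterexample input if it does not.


Although `max(tmp, tmp)` became `min(tmp, tmp)`, no input in the stated domain can expose it.
One worked example (a=4, b=2, c=0) — original: tmp becomes -4; next tot becomes -22; next tmp becomes 72; next final value 3600; revised: tmp becomes -4; next tot becomes -22; next tmp becomes 72; next final value 3600; agreement on 3600.
An exhaustive pass over the 168 declared inputs shows identical outputs.
verdict: equivalent


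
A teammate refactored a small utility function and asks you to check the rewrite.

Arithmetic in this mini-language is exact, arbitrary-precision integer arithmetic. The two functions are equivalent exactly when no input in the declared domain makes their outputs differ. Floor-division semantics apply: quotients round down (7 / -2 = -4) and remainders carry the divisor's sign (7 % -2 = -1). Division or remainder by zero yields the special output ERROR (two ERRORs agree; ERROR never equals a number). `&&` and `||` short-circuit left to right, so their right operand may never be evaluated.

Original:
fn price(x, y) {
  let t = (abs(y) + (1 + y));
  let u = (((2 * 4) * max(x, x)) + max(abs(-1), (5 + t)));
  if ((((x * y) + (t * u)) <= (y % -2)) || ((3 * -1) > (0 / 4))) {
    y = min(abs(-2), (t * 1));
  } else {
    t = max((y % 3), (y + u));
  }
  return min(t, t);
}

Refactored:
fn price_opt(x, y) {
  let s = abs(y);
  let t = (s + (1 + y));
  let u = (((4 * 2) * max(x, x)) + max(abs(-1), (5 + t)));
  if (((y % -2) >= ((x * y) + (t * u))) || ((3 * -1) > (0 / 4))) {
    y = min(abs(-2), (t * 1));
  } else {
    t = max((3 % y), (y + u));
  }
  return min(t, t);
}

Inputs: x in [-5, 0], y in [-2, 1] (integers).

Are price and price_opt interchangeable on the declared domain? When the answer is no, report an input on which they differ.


Not equivalent: x=0, y=0 separates them (6 vs ERROR).
price: t=1, then u=6, then ((((x * y) + (t * u)) <= (y % -2)) || ((3 * -1) > (0 / 4))) is false, then t=6, then returns 6
price_opt: s=0, then t=1, then u=6, then (((y % -2) >= ((x * y) + (t * u))) || ((3 * -1) > (0 / 4))) is false, then a zero divisor aborts: ERROR
verdict: not equivalent; witness: x=0, y=0


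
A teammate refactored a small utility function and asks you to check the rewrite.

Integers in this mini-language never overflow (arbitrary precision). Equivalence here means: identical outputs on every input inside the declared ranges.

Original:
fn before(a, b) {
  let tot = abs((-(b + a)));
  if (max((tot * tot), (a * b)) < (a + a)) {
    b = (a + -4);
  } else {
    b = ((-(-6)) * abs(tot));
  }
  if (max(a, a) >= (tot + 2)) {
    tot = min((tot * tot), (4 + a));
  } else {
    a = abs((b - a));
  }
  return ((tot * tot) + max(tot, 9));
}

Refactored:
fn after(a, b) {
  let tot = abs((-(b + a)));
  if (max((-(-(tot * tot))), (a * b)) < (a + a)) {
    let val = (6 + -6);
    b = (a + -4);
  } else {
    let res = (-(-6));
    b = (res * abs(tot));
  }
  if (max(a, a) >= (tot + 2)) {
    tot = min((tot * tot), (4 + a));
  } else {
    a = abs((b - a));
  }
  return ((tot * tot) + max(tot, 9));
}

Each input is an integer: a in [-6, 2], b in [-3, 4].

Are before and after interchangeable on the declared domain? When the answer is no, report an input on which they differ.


The two versions differ — the changes include arithmetic usage differs; also statement counts differ; also constant usage differs; also local variable names differ.
Tracing a=-6, b=1: before: tot := 5 | (max((tot * tot), (a * b)) < (a + a)): false | b := 30 | (max(a, a) >= (tot + 2)): false | a := 36 | result 34 | after: tot := 5 | (max((-(-(tot * tot))), (a * b)) < (a + a)): false | res := 6 | b := 30 | (max(a, a) >= (tot + 2)): false | a := 36 | result 34 — matching result 34.
An exhaustive pass over the 72 declared inputs shows identical outputs.
verdict: equivalent


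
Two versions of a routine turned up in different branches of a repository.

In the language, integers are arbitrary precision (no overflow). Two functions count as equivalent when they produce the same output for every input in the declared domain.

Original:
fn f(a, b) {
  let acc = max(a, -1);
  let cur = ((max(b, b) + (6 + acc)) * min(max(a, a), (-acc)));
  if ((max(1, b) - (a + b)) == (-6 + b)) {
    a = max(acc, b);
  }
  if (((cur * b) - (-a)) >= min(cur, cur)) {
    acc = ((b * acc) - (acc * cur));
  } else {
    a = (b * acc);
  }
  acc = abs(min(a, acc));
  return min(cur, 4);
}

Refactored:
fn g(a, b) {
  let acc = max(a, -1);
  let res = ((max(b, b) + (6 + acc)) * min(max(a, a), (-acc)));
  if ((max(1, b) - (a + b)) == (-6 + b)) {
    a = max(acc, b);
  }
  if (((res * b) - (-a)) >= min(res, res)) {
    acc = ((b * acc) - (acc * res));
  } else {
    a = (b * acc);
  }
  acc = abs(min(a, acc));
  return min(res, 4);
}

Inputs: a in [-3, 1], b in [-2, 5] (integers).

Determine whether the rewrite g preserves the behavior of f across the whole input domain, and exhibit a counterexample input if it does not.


Side by side, the visible changes include: local variable names differ.
Tracing a=-3, b=-2: f: acc=-1, then cur=-9, then ((max(1, b) - (a + b)) == (-6 + b)) is false, then (((cur * b) - (-a)) >= min(cur, cur)) is true, then acc=-7, then acc=7, then returns -9 | g: acc=-1, then res=-9, then ((max(1, b) - (a + b)) == (-6 + b)) is false, then (((res * b) - (-a)) >= min(res, res)) is true, then acc=-7, then acc=7, then returns -9 — matching result -9.
Sweeping the whole domain (40 inputs) finds no disagreement.
verdict: equivalent


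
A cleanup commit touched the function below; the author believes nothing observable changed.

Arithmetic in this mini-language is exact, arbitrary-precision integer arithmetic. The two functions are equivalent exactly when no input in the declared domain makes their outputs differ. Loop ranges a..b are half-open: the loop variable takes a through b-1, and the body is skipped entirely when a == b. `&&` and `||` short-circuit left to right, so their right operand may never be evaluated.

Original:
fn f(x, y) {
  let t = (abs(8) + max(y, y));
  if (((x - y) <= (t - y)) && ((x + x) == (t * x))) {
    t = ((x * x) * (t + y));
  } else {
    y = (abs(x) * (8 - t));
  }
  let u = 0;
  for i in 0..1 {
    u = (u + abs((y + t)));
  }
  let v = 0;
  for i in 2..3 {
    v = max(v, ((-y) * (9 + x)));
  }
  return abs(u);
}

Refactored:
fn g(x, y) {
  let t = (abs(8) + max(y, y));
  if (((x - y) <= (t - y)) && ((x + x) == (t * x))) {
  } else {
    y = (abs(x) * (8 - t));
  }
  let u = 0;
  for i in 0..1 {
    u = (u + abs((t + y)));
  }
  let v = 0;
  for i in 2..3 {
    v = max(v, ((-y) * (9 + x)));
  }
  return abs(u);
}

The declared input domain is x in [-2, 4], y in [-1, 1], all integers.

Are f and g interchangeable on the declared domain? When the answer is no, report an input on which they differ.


At x=0, y=-1: f gives 1, g gives 6.
verdict: not equivalent; witness: x=0, y=-1


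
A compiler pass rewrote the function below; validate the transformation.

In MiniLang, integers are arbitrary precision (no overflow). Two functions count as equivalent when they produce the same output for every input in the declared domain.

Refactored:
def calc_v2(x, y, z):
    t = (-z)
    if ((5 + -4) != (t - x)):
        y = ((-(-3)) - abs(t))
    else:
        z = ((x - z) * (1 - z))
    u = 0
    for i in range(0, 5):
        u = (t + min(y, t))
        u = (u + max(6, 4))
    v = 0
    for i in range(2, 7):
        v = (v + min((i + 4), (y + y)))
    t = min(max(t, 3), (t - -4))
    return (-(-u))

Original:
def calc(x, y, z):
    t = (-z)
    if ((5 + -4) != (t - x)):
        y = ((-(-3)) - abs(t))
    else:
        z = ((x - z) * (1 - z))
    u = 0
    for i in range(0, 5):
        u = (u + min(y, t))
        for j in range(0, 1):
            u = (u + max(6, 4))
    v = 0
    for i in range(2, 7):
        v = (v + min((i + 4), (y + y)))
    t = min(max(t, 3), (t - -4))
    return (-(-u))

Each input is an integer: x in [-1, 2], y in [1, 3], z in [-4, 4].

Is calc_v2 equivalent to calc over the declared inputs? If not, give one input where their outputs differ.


Consider the input x=-1, y=1, z=-4.
calc: t := 4 | ((5 + -4) != (t - x)): true | y := -1 | u := 0 | iter i=0: | u := -1 | iter j=0: | u := 5 | iter i=1: | u := 4 | iter j=0: | u := 10 | iter i=2: | u := 9 | iter j=0: | u := 15 | iter i=3: | u := 14 | iter j=0: | u := 20 | iter i=4: | u := 19 | iter j=0: | u := 25 | v := 0 | iter i=2: | v := -2 | iter i=3: | v := -4 | iter i=4: | v := -6 | iter i=5: | v := -8 | iter i=6: | v := -10 | t := 4 | result 25
calc_v2: t := 4 | ((5 + -4) != (t - x)): true | y := -1 | u := 0 | iter i=0: | u := 3 | u := 9 | iter i=1: | u := 3 | u := 9 | iter i=2: | u := 3 | u := 9 | iter i=3: | u := 3 | u := 9 | iter i=4: | u := 3 | u := 9 | v := 0 | iter i=2: | v := -2 | iter i=3: | v := -4 | iter i=4: | v := -6 | iter i=5: | v := -8 | iter i=6: | v := -10 | t := 4 | result 9
25 against 9: the behavior changed.
verdict: not equivalent; witness: x=-1, y=1, z=-4


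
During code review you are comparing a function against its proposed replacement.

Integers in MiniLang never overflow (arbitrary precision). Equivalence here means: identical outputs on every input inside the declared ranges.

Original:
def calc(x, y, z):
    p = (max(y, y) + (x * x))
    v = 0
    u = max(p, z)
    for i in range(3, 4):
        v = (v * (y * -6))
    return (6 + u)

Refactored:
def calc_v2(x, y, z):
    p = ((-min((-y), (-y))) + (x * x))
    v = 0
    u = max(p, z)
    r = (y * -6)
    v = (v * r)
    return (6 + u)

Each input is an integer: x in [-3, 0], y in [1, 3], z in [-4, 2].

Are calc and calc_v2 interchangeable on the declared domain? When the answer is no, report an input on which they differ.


The two are interchangeable: loop structure differs; also min/max/abs usage differs; also local variable names differ, and every declared input agrees.
Spot check at x=-1, y=3, z=1 — calc: p = 4; v = 0; u = 4; [i=3]; v = 0; return 10. calc_v2: p = 4; v = 0; u = 4; r = -18; v = 0; return 10. Both give 10.
Checked all 84 inputs in the declared domain: the outputs agree on every one.
verdict: equivalent


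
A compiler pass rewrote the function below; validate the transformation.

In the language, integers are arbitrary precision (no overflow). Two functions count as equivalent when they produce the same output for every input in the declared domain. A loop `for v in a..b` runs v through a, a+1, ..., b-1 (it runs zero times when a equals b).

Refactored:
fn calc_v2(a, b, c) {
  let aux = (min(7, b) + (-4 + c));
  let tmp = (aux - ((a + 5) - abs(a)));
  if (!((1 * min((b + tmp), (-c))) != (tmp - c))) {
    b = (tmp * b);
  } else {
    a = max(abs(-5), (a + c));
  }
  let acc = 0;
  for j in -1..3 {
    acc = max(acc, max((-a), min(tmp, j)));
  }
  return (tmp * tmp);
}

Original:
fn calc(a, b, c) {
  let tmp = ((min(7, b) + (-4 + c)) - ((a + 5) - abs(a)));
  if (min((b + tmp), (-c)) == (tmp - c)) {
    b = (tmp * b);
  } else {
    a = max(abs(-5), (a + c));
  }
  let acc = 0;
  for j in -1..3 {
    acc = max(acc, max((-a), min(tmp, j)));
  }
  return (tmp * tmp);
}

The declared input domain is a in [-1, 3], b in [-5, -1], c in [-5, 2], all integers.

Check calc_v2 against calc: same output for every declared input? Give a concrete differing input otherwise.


Behavior is preserved: although boolean connective usage differs, and statement counts differ, and constant usage differs, and local variable names differ, and arithmetic usage differs, and comparison usage differs, the outputs never diverge.
As a probe, take a=1, b=-2, c=-3: calc runs tmp = -14; (min((b + tmp), (-c)) == (tmp - c)) -> false; a = 5; acc = 0; [j=-1]; acc = 0; [j=0]; acc = 0; [j=1]; acc = 0; [j=2]; acc = 0; return 196; calc_v2 runs aux = -9; tmp = -14; (!((1 * min((b + tmp), (-c))) != (tmp - c))) -> false; a = 5; acc = 0; [j=-1]; acc = 0; [j=0]; acc = 0; [j=1]; acc = 0; [j=2]; acc = 0; return 196; both end at 196.
Every one of the 200 inputs gives matching results.
verdict: equivalent


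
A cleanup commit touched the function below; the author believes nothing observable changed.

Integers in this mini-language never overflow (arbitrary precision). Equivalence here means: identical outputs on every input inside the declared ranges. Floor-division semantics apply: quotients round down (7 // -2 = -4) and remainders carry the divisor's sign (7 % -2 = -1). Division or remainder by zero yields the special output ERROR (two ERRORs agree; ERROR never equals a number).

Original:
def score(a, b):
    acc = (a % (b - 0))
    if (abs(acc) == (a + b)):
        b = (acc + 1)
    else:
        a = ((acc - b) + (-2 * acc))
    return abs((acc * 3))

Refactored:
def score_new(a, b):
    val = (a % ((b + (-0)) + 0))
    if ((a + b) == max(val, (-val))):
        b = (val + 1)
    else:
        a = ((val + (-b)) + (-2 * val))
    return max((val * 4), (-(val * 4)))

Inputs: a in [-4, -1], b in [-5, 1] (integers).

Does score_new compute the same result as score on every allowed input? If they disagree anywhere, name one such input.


Run the pair on a=-4, b=-5.
score: acc becomes -4; next (abs(acc) == (a + b)) evaluates to false; next a becomes 9; next final value 12
score_new: val becomes -4; next ((a + b) == max(val, (-val))) evaluates to false; next a becomes 9; next final value 16
12 vs 16 — the two versions disagree here.
verdict: not equivalent; witness: a=-4, b=-5


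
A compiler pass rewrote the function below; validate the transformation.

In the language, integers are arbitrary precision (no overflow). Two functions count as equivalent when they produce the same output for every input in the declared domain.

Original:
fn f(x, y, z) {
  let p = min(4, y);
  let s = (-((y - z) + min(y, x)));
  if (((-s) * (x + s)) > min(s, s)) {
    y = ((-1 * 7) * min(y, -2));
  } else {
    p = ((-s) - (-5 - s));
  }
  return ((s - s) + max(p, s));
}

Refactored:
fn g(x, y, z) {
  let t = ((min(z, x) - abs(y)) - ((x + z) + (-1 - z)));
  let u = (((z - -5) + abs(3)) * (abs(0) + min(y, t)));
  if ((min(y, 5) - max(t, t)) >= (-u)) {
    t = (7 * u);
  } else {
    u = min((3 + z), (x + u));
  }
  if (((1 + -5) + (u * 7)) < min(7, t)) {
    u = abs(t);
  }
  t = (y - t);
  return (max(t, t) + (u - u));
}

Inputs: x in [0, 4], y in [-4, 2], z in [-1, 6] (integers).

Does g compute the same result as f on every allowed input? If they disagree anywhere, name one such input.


Try x=0, y=-4, z=-1.
f: p = -4; s = 7; (((-s) * (x + s)) > min(s, s)) -> false; p = 5; return 7
g: t = -4; u = -28; ((min(y, 5) - max(t, t)) >= (-u)) -> false; u = -28; (((1 + -5) + (u * 7)) < min(7, t)) -> true; u = 4; t = 0; return 0
7 vs 0 — the two versions disagree here.
verdict: not equivalent; witness: x=0, y=-4, z=-1


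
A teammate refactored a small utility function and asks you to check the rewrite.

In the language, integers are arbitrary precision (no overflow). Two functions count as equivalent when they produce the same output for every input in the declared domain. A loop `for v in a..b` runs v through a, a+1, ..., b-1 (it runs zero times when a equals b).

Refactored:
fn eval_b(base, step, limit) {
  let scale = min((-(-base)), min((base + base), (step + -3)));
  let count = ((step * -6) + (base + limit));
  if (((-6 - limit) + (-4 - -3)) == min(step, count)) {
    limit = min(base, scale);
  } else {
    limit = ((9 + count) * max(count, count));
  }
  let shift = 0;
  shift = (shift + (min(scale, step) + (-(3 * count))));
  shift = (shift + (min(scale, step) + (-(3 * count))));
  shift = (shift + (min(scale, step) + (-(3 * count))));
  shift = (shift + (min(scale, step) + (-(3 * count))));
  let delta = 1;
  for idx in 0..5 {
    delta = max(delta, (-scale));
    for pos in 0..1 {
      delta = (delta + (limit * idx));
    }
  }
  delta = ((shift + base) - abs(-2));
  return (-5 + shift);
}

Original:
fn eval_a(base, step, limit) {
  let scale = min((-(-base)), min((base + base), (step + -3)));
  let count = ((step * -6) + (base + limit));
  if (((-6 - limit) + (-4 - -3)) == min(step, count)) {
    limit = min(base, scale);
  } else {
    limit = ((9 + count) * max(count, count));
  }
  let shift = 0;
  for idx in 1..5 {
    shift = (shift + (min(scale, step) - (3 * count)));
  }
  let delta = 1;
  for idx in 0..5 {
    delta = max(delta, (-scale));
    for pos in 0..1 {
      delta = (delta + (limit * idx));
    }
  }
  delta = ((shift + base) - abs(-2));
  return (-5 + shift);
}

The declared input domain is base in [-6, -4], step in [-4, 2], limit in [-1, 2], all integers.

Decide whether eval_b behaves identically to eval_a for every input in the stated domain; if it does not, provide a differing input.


Comparing the listings, the differences include: arithmetic usage differs; and statement counts differ; and loop structure differs; and constant usage differs; and min/max/abs usage differs.
Spot check at base=-5, step=-1, limit=0 — eval_a: scale=-10, then count=1, then (((-6 - limit) + (-4 - -3)) == min(step, count)) is false, then limit=10, then shift=0, then (idx=1), then shift=-13, then (idx=2), then shift=-26, then (idx=3), then shift=-39, then (idx=4), then shift=-52, then delta=1, then (idx=0), then delta=10, then (pos=0), then delta=10, then (idx=1), then delta=10, then (pos=0), then delta=20, then (idx=2), then delta=20, then (pos=0), then delta=40, then (idx=3), then delta=40, then (pos=0), then delta=70, then (idx=4), then delta=70, then (pos=0), then delta=110, then delta=-59, then returns -57. eval_b: scale=-10, then count=1, then (((-6 - limit) + (-4 - -3)) == min(step, count)) is false, then limit=10, then shift=0, then shift=-13, then shift=-26, then shift=-39, then shift=-52, then delta=1, then (idx=0), then delta=10, then (pos=0), then delta=10, then (idx=1), then delta=10, then (pos=0), then delta=20, then (idx=2), then delta=20, then (pos=0), then delta=40, then (idx=3), then delta=40, then (pos=0), then delta=70, then (idx=4), then delta=70, then (pos=0), then delta=110, then delta=-59, then returns -57. Both give -57.
Checked all 84 inputs in the declared domain: the outputs agree on every one.
verdict: equivalent


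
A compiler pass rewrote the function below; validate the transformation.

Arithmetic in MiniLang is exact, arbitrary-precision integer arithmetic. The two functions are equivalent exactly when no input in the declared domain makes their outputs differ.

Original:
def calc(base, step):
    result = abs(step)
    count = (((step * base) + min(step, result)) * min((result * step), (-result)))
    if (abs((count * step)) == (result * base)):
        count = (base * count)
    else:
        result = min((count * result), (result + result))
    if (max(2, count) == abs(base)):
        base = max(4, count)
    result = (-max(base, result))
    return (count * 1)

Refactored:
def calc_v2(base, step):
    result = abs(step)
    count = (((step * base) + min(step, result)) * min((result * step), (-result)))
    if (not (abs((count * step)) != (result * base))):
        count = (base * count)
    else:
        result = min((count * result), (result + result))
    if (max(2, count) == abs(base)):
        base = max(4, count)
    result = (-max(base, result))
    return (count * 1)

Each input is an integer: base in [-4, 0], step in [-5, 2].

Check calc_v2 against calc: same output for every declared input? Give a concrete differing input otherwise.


Side by side, the visible changes include: comparison usage differs; also boolean connective usage differs.
One worked example (base=0, step=-3) — calc: result := 3 | count := 27 | (abs((count * step)) == (result * base)): false | result := 6 | (max(2, count) == abs(base)): false | result := -6 | result 27; calc_v2: result := 3 | count := 27 | (not (abs((count * step)) != (result * base))): false | result := 6 | (max(2, count) == abs(base)): false | result := -6 | result 27; agreement on 27.
Checked all 40 inputs in the declared domain: the outputs agree on every one.
verdict: equivalent


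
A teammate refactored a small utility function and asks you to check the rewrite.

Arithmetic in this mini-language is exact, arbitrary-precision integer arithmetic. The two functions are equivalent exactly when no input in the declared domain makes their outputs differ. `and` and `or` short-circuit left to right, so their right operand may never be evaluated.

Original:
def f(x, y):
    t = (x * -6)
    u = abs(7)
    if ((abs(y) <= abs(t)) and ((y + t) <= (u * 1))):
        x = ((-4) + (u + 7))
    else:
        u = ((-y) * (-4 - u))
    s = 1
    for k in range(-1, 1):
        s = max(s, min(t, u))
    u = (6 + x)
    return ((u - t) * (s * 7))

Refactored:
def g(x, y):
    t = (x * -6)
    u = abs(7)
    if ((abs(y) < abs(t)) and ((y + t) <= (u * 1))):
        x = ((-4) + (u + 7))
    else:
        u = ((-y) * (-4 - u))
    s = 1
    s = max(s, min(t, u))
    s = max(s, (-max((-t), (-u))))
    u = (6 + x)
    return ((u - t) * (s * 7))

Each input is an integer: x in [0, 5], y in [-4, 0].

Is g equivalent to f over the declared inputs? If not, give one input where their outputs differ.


These are not equivalent — on x=0, y=0 the outputs split (112 vs 42).
f: t=0, then u=7, then ((abs(y) <= abs(t)) and ((y + t) <= (u * 1))) is true, then x=10, then s=1, then (k=-1), then s=1, then (k=0), then s=1, then u=16, then returns 112
g: t=0, then u=7, then ((abs(y) < abs(t)) and ((y + t) <= (u * 1))) is false, then u=0, then s=1, then s=1, then s=1, then u=6, then returns 42
verdict: not equivalent; witness: x=0, y=0


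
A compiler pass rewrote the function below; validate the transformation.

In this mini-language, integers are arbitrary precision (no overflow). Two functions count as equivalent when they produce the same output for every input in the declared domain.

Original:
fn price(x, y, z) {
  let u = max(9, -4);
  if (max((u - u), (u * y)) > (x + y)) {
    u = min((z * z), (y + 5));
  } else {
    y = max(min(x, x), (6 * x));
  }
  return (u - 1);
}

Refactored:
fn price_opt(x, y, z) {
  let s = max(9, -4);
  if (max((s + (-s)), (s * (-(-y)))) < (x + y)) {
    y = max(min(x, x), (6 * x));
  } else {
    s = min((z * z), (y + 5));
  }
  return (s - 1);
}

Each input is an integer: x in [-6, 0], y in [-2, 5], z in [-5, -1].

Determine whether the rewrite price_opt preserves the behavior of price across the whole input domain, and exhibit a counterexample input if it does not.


Run the pair on x=0, y=0, z=-5.
price: u := 9 | (max((u - u), (u * y)) > (x + y)): false | y := 0 | result 8
price_opt: s := 9 | (max((s + (-s)), (s * (-(-y)))) < (x + y)): false | s := 5 | result 4
8 != 4, so the rewrite changes behavior.
verdict: not equivalent; witness: x=0, y=0, z=-5


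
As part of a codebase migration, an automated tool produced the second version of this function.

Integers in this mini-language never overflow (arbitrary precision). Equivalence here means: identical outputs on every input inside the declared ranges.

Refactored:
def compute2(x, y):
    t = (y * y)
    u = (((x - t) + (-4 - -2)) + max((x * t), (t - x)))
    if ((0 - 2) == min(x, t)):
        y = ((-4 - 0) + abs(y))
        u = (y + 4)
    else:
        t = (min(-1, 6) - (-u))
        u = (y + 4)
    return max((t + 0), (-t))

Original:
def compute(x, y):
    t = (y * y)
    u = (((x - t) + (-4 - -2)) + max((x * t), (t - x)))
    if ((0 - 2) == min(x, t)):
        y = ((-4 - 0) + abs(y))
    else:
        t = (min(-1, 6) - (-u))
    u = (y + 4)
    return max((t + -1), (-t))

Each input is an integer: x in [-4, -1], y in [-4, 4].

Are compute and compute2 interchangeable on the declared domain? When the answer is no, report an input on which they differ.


Evaluate both at x=-2, y=-4.
compute: t = 16; u = -2; ((0 - 2) == min(x, t)) -> true; y = 0; u = 4; return 15
compute2: t = 16; u = -2; ((0 - 2) == min(x, t)) -> true; y = 0; u = 4; return 16
15 against 16: the behavior changed.
verdict: not equivalent; witness: x=-2, y=-4


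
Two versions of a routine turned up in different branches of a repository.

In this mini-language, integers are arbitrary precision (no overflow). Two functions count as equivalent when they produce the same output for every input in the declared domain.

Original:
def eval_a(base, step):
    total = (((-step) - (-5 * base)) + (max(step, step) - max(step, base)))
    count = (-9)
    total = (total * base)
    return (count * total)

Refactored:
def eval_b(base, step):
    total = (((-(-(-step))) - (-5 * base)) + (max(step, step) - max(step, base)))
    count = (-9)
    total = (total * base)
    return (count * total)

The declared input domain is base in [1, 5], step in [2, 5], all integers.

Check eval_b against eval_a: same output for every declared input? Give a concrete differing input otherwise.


The two versions differ — the changes include same computation, different form.
Tracing base=2, step=4: eval_a: total=6, then count=-9, then total=12, then returns -108 | eval_b: total=6, then count=-9, then total=12, then returns -108 — matching result -108.
Every one of the 20 inputs gives matching results.
verdict: equivalent


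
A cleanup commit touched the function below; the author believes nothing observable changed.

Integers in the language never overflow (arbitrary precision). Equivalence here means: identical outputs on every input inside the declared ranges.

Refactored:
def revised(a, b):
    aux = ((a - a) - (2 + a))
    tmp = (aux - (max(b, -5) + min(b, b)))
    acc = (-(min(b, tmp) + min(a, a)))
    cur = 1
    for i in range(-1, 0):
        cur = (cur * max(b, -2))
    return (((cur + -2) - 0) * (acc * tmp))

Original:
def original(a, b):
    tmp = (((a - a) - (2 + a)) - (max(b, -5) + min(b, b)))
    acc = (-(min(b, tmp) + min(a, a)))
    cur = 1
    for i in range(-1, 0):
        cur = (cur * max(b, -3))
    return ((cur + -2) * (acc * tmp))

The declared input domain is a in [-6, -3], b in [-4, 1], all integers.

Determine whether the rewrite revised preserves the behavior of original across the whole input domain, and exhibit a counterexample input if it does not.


The rewrite breaks on a=-6, b=-4, where the results are -600 and -480.
original: tmp = 12; acc = 10; cur = 1; [i=-1]; cur = -3; return -600
revised: aux = 4; tmp = 12; acc = 10; cur = 1; [i=-1]; cur = -2; return -480
verdict: not equivalent; witness: a=-6, b=-4


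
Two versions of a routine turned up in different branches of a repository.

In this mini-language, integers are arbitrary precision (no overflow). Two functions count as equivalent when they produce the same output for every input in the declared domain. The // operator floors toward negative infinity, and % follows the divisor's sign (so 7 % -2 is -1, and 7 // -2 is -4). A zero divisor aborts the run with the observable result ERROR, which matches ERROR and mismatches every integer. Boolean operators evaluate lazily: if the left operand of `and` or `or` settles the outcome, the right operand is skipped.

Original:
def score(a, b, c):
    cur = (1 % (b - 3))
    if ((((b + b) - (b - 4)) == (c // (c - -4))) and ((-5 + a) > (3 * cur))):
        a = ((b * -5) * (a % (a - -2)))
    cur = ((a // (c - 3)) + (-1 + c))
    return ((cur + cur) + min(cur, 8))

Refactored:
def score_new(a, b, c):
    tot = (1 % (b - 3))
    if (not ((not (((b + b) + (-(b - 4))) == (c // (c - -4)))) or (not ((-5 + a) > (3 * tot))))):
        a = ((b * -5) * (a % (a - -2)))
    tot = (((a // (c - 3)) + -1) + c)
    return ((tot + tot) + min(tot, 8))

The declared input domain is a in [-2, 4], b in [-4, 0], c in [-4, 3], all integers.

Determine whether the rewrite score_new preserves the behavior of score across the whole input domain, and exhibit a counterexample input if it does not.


The two are interchangeable: local variable names differ, boolean connective usage differs, arithmetic usage differs, and every declared input agrees.
Spot check at a=0, b=0, c=-1 — score: cur=-2, then ((((b + b) - (b - 4)) == (c // (c - -4))) and ((-5 + a) > (3 * cur))) is false, then cur=-2, then returns -6. score_new: tot=-2, then (not ((not (((b + b) + (-(b - 4))) == (c // (c - -4)))) or (not ((-5 + a) > (3 * tot))))) is false, then tot=-2, then returns -6. Both give -6.
An exhaustive pass over the 280 declared inputs shows identical outputs.
verdict: equivalent


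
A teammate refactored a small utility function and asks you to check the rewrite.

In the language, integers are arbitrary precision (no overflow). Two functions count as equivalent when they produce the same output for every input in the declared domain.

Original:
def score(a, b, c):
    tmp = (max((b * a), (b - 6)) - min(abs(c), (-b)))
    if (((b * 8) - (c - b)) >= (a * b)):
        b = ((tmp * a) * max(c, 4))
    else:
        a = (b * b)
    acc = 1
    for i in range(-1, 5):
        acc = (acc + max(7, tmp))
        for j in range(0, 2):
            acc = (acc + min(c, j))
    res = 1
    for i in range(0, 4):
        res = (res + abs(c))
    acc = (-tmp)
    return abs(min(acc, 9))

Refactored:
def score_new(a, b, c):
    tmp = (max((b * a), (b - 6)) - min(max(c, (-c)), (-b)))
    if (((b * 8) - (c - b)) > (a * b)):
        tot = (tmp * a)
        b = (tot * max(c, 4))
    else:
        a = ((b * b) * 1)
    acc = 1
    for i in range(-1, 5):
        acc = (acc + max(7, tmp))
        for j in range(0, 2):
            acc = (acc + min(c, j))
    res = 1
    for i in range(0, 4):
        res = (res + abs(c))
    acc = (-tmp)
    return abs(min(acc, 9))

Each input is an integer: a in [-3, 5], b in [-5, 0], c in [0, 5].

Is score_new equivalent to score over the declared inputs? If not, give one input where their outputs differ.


The one real change (`(((b * 8) - (c - b)) >= (a * b))` became `(((b * 8) - (c - b)) > (a * b))`) has no effect anywhere in the declared ranges; all 324 inputs agree.
verdict: equivalent


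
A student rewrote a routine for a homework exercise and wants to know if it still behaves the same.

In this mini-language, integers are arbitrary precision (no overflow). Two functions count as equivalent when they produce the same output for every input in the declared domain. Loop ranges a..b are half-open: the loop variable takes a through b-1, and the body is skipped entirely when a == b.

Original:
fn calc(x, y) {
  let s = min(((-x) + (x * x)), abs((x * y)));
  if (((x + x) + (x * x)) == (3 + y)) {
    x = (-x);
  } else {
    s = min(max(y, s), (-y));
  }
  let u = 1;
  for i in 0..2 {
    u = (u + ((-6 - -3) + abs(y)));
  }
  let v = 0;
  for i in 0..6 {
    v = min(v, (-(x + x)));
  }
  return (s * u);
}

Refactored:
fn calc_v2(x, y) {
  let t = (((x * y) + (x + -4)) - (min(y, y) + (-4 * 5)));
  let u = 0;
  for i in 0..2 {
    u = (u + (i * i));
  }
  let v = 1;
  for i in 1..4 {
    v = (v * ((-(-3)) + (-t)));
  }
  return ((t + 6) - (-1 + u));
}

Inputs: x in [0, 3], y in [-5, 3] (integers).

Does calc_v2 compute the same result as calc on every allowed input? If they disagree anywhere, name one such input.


The rewrite breaks on x=0, y=-5, where the results are 0 and 27.
calc: s becomes 0; next (((x + x) + (x * x)) == (3 + y)) evaluates to false; next s becomes 0; next u becomes 1; next at i=0:; next u becomes 3; next at i=1:; next u becomes 5; next v becomes 0; next at i=0:; next v becomes 0; next at i=1:; next v becomes 0; next at i=2:; next v becomes 0; next at i=3:; next v becomes 0; next at i=4:; next v becomes 0; next at i=5:; next v becomes 0; next final value 0
calc_v2: t becomes 21; next u becomes 0; next at i=0:; next u becomes 0; next at i=1:; next u becomes 1; next v becomes 1; next at i=1:; next v becomes -18; next at i=2:; next v becomes 324; next at i=3:; next v becomes -5832; next final value 27
verdict: not equivalent; witness: x=0, y=-5


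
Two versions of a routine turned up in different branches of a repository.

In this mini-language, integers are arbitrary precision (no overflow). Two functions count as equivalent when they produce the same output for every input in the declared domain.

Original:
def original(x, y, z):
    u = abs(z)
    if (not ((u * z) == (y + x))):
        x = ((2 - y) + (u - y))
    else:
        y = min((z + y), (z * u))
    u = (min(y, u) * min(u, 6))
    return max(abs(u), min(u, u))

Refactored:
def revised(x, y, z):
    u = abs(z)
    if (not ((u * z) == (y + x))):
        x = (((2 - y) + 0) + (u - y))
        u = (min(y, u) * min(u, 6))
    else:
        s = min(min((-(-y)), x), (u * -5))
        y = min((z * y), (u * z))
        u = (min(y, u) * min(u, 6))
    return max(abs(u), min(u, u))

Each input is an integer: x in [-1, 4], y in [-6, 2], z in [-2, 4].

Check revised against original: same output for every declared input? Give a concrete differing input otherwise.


Input x=-1, y=-3, z=-2: 10 from original versus 8 from revised.
verdict: not equivalent; witness: x=-1, y=-3, z=-2


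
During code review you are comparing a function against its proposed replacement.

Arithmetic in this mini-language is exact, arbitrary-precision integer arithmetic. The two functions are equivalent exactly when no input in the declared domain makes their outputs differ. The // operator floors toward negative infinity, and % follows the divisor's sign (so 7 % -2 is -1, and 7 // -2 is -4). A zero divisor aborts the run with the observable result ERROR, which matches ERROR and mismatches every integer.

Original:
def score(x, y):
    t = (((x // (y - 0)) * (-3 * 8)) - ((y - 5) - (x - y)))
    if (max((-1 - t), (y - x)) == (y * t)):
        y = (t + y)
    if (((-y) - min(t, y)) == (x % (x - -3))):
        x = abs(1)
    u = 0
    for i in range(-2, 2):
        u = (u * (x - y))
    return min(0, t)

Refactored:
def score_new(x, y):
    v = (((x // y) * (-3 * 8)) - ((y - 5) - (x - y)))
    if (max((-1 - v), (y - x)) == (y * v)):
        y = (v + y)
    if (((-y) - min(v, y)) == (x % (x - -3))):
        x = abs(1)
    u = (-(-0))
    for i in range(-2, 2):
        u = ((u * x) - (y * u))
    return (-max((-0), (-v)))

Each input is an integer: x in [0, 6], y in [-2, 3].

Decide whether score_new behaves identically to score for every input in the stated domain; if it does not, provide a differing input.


Equivalent — the differences include local variable names differ, plus min/max/abs usage differs, plus arithmetic usage differs, plus constant usage differs, yet no declared input distinguishes the two.
Spot check at x=6, y=2 — score: t=-65, then (max((-1 - t), (y - x)) == (y * t)) is false, then (((-y) - min(t, y)) == (x % (x - -3))) is false, then u=0, then (i=-2), then u=0, then (i=-1), then u=0, then (i=0), then u=0, then (i=1), then u=0, then returns -65. score_new: v=-65, then (max((-1 - v), (y - x)) == (y * v)) is false, then (((-y) - min(v, y)) == (x % (x - -3))) is false, then u=0, then (i=-2), then u=0, then (i=-1), then u=0, then (i=0), then u=0, then (i=1), then u=0, then returns -65. Both give -65.
Sweeping the whole domain (42 inputs) finds no disagreement.
verdict: equivalent
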